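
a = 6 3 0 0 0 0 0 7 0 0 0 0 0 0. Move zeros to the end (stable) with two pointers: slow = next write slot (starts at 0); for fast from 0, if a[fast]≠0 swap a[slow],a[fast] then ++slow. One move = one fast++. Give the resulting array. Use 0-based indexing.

slow=0 fast=0: a[fast]=6≠0 swap→a[0]=6, slow++,fast++
slow=1 fast=1: a[fast]=3≠0 swap→a[1]=3, slow++,fast++
slow=2 fast=2: a[fast]=0, fast++
slow=2 fast=3: a[fast]=0, fast++
slow=2 fast=4: a[fast]=0, fast++
slow=2 fast=5: a[fast]=0, fast++
slow=2 fast=6: a[fast]=0, fast++
slow=2 fast=7: a[fast]=7≠0 swap→a[2]=7, slow++,fast++
slow=3 fast=8: a[fast]=0, fast++
slow=3 fast=9: a[fast]=0, fast++
slow=3 fast=10: a[fast]=0, fast++
slow=3 fast=11: a[fast]=0, fast++
slow=3 fast=12: a[fast]=0, fast++
slow=3 fast=13: a[fast]=0, fast++

[6, 3, 7, 0, 0, 0, 0, 0, 0, 0, 0, 0, 0, 0]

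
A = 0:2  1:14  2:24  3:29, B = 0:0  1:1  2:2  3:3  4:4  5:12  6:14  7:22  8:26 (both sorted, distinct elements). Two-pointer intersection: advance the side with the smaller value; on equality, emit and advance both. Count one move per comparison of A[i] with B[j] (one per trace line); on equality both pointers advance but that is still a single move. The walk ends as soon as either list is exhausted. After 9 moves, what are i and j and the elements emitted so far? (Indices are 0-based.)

i=3, j=8, emitted=[2, 14]

[i=0,j=0] 2>0 → j++
[i=0,j=1] 2>1 → j++
[i=0,j=2] 2==2 emit → i++,j++
[i=1,j=3] 14>3 → j++
[i=1,j=4] 14>4 → j++
[i=1,j=5] 14>12 → j++
[i=1,j=6] 14==14 emit → i++,j++
[i=2,j=7] 24>22 → j++
[i=2,j=8] 24<26 → i++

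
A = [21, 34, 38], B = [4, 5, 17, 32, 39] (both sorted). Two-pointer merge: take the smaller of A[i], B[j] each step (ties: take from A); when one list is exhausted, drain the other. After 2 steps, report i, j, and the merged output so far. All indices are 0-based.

[i=0,j=0] A[i]=21>B[j]=4 take 4 → j++
[i=0,j=1] A[i]=21>B[j]=5 take 5 → j++

i=0, j=2, merged so far=[4, 5]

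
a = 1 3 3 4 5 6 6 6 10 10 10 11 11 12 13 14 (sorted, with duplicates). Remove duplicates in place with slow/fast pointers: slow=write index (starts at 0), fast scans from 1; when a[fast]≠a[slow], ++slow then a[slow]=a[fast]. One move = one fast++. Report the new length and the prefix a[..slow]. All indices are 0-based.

slow=0 fast=1: a[fast]=3≠a[slow]=1 write a[1]=3, slow++,fast++
slow=1 fast=2: a[fast]=3=a[slow] dup, fast++
slow=1 fast=3: a[fast]=4≠a[slow]=3 write a[2]=4, slow++,fast++
slow=2 fast=4: a[fast]=5≠a[slow]=4 write a[3]=5, slow++,fast++
slow=3 fast=5: a[fast]=6≠a[slow]=5 write a[4]=6, slow++,fast++
slow=4 fast=6: a[fast]=6=a[slow] dup, fast++
slow=4 fast=7: a[fast]=6=a[slow] dup, fast++
slow=4 fast=8: a[fast]=10≠a[slow]=6 write a[5]=10, slow++,fast++
slow=5 fast=9: a[fast]=10=a[slow] dup, fast++
slow=5 fast=10: a[fast]=10=a[slow] dup, fast++
slow=5 fast=11: a[fast]=11≠a[slow]=10 write a[6]=11, slow++,fast++
slow=6 fast=12: a[fast]=11=a[slow] dup, fast++
slow=6 fast=13: a[fast]=12≠a[slow]=11 write a[7]=12, slow++,fast++
slow=7 fast=14: a[fast]=13≠a[slow]=12 write a[8]=13, slow++,fast++
slow=8 fast=15: a[fast]=14≠a[slow]=13 write a[9]=14, slow++,fast++

length 10; prefix = [1, 3, 4, 5, 6, 10, 11, 12, 13, 14]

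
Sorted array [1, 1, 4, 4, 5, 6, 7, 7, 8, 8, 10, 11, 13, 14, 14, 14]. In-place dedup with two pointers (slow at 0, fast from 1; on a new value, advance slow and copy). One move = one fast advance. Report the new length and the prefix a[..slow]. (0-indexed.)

(s=0,f=1) a[fast]=1=a[slow] dup → fast++
(s=0,f=2) a[fast]=4≠a[slow]=1 write a[1]=4 → slow++,fast++
(s=1,f=3) a[fast]=4=a[slow] dup → fast++
(s=1,f=4) a[fast]=5≠a[slow]=4 write a[2]=5 → slow++,fast++
(s=2,f=5) a[fast]=6≠a[slow]=5 write a[3]=6 → slow++,fast++
(s=3,f=6) a[fast]=7≠a[slow]=6 write a[4]=7 → slow++,fast++
(s=4,f=7) a[fast]=7=a[slow] dup → fast++
(s=4,f=8) a[fast]=8≠a[slow]=7 write a[5]=8 → slow++,fast++
(s=5,f=9) a[fast]=8=a[slow] dup → fast++
(s=5,f=10) a[fast]=10≠a[slow]=8 write a[6]=10 → slow++,fast++
(s=6,f=11) a[fast]=11≠a[slow]=10 write a[7]=11 → slow++,fast++
(s=7,f=12) a[fast]=13≠a[slow]=11 write a[8]=13 → slow++,fast++
(s=8,f=13) a[fast]=14≠a[slow]=13 write a[9]=14 → slow++,fast++
(s=9,f=14) a[fast]=14=a[slow] dup → fast++
(s=9,f=15) a[fast]=14=a[slow] dup → fast++

length 10; prefix = [1, 4, 5, 6, 7, 8, 10, 11, 13, 14]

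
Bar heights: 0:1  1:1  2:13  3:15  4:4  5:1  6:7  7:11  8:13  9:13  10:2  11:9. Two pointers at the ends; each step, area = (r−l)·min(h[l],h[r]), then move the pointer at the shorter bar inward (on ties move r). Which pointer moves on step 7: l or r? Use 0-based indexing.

l=0 r=11: min(1,9)*11=11 best=11 *, l++
l=1 r=11: min(1,9)*10=10 best=11, l++
l=2 r=11: min(13,9)*9=81 best=81 *, r--
l=2 r=10: min(13,2)*8=16 best=81, r--
l=2 r=9: min(13,13)*7=91 best=91 *, r--
l=2 r=8: min(13,13)*6=78 best=91, r--
l=2 r=7: min(13,11)*5=55 best=91, r--

r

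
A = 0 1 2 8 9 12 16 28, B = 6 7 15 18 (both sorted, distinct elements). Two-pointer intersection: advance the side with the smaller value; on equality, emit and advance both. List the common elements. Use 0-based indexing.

i=0 j=0: 0<6, i++
i=1 j=0: 1<6, i++
i=2 j=0: 2<6, i++
i=3 j=0: 8>6, j++
i=3 j=1: 8>7, j++
i=3 j=2: 8<15, i++
i=4 j=2: 9<15, i++
i=5 j=2: 12<15, i++
i=6 j=2: 16>15, j++
i=6 j=3: 16<18, i++
i=7 j=3: 28>18, j++

intersection = []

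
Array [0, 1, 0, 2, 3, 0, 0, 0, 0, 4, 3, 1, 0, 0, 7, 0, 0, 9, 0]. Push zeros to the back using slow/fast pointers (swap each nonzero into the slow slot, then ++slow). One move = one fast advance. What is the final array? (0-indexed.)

[1, 2, 3, 4, 3, 1, 7, 9, 0, 0, 0, 0, 0, 0, 0, 0, 0, 0, 0]

(s=0,f=0) a[fast]=0 → fast++
(s=0,f=1) a[fast]=1≠0 swap→a[0]=1 → slow++,fast++
(s=1,f=2) a[fast]=0 → fast++
(s=1,f=3) a[fast]=2≠0 swap→a[1]=2 → slow++,fast++
(s=2,f=4) a[fast]=3≠0 swap→a[2]=3 → slow++,fast++
(s=3,f=5) a[fast]=0 → fast++
(s=3,f=6) a[fast]=0 → fast++
(s=3,f=7) a[fast]=0 → fast++
(s=3,f=8) a[fast]=0 → fast++
(s=3,f=9) a[fast]=4≠0 swap→a[3]=4 → slow++,fast++
(s=4,f=10) a[fast]=3≠0 swap→a[4]=3 → slow++,fast++
(s=5,f=11) a[fast]=1≠0 swap→a[5]=1 → slow++,fast++
(s=6,f=12) a[fast]=0 → fast++
(s=6,f=13) a[fast]=0 → fast++
(s=6,f=14) a[fast]=7≠0 swap→a[6]=7 → slow++,fast++
(s=7,f=15) a[fast]=0 → fast++
(s=7,f=16) a[fast]=0 → fast++
(s=7,f=17) a[fast]=9≠0 swap→a[7]=9 → slow++,fast++
(s=8,f=18) a[fast]=0 → fast++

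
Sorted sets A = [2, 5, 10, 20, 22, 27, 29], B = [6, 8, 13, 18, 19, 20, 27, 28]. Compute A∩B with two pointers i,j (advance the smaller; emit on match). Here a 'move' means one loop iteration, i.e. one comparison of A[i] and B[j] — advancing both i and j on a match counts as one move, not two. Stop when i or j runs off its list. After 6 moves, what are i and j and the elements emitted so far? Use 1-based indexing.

i=4, j=4, emitted=[]

[i=1,j=1] 2<6 → i++
[i=2,j=1] 5<6 → i++
[i=3,j=1] 10>6 → j++
[i=3,j=2] 10>8 → j++
[i=3,j=3] 10<13 → i++
[i=4,j=3] 20>13 → j++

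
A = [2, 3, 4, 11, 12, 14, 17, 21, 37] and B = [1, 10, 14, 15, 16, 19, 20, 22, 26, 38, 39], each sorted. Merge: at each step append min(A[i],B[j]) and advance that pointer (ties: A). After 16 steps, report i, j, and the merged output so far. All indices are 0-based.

i=8, j=8, merged so far=[1, 2, 3, 4, 10, 11, 12, 14, 14, 15, 16, 17, 19, 20, 21, 22]

[i=0,j=0] A[i]=2>B[j]=1 take 1 → j++
[i=0,j=1] A[i]=2<=B[j]=10 take 2 → i++
[i=1,j=1] A[i]=3<=B[j]=10 take 3 → i++
[i=2,j=1] A[i]=4<=B[j]=10 take 4 → i++
[i=3,j=1] A[i]=11>B[j]=10 take 10 → j++
[i=3,j=2] A[i]=11<=B[j]=14 take 11 → i++
[i=4,j=2] A[i]=12<=B[j]=14 take 12 → i++
[i=5,j=2] A[i]=14<=B[j]=14 take 14 → i++
[i=6,j=2] A[i]=17>B[j]=14 take 14 → j++
[i=6,j=3] A[i]=17>B[j]=15 take 15 → j++
[i=6,j=4] A[i]=17>B[j]=16 take 16 → j++
[i=6,j=5] A[i]=17<=B[j]=19 take 17 → i++
[i=7,j=5] A[i]=21>B[j]=19 take 19 → j++
[i=7,j=6] A[i]=21>B[j]=20 take 20 → j++
[i=7,j=7] A[i]=21<=B[j]=22 take 21 → i++
[i=8,j=7] A[i]=37>B[j]=22 take 22 → j++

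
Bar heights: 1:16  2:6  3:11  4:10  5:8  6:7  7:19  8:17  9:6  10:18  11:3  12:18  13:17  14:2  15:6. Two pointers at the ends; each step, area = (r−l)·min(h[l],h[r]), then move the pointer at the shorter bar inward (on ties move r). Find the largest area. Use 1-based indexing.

[1,15] min(16,6)*14=84 best=84 * → r--
[1,14] min(16,2)*13=26 best=84 → r--
[1,13] min(16,17)*12=192 best=192 * → l++
[2,13] min(6,17)*11=66 best=192 → l++
[3,13] min(11,17)*10=110 best=192 → l++
[4,13] min(10,17)*9=90 best=192 → l++
[5,13] min(8,17)*8=64 best=192 → l++
[6,13] min(7,17)*7=49 best=192 → l++
[7,13] min(19,17)*6=102 best=192 → r--
[7,12] min(19,18)*5=90 best=192 → r--
[7,11] min(19,3)*4=12 best=192 → r--
[7,10] min(19,18)*3=54 best=192 → r--
[7,9] min(19,6)*2=12 best=192 → r--
[7,8] min(19,17)*1=17 best=192 → r--

max area = 192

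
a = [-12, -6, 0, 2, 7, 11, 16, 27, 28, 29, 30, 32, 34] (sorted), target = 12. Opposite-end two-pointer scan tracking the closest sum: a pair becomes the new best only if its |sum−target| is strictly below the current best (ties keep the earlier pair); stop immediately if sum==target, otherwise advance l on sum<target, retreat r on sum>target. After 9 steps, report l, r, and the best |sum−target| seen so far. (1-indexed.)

l=1 r=13: -12+34=22 d=10 *, r--
l=1 r=12: -12+32=20 d=8 *, r--
l=1 r=11: -12+30=18 d=6 *, r--
l=1 r=10: -12+29=17 d=5 *, r--
l=1 r=9: -12+28=16 d=4 *, r--
l=1 r=8: -12+27=15 d=3 *, r--
l=1 r=7: -12+16=4 d=8, l++
l=2 r=7: -6+16=10 d=2 *, l++
l=3 r=7: 0+16=16 d=4, r--

l=3, r=6, best |Δ|=2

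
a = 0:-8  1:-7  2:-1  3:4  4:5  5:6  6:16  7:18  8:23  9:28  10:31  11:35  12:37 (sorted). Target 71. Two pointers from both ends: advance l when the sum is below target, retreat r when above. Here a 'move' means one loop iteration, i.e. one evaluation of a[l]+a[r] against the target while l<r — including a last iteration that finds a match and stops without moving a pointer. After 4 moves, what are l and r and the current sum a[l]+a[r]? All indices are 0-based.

l=4, r=12, sum=42

l=0 r=12: -8+37=29 <71, l++
l=1 r=12: -7+37=30 <71, l++
l=2 r=12: -1+37=36 <71, l++
l=3 r=12: 4+37=41 <71, l++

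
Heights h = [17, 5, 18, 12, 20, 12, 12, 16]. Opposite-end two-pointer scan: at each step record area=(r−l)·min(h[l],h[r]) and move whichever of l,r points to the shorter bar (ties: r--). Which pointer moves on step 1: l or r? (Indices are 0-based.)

r

[0,7] min(17,16)*7=112 best=112 * → r--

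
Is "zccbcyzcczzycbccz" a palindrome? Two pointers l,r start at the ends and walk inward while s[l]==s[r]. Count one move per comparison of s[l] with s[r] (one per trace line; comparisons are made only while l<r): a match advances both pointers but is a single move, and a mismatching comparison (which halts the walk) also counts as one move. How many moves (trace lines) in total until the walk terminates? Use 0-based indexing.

[0,16] 'z'=='z' → l++,r--
[1,15] 'c'=='c' → l++,r--
[2,14] 'c'=='c' → l++,r--
[3,13] 'b'=='b' → l++,r--
[4,12] 'c'=='c' → l++,r--
[5,11] 'y'=='y' → l++,r--
[6,10] 'z'=='z' → l++,r--
[7,9] 'c'!='z' → stop

8 moves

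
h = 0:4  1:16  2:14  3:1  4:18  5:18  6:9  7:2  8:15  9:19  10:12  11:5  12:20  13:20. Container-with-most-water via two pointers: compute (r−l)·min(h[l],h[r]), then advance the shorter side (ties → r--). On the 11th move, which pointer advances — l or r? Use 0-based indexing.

[0,13] min(4,20)*13=52 best=52 * → l++
[1,13] min(16,20)*12=192 best=192 * → l++
[2,13] min(14,20)*11=154 best=192 → l++
[3,13] min(1,20)*10=10 best=192 → l++
[4,13] min(18,20)*9=162 best=192 → l++
[5,13] min(18,20)*8=144 best=192 → l++
[6,13] min(9,20)*7=63 best=192 → l++
[7,13] min(2,20)*6=12 best=192 → l++
[8,13] min(15,20)*5=75 best=192 → l++
[9,13] min(19,20)*4=76 best=192 → l++
[10,13] min(12,20)*3=36 best=192 → l++

l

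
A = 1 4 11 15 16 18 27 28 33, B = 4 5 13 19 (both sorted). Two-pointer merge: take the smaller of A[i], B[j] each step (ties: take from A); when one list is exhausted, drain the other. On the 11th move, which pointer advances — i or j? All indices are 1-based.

i=1 j=1: A[i]=1<=B[j]=4 take 1, i++
i=2 j=1: A[i]=4<=B[j]=4 take 4, i++
i=3 j=1: A[i]=11>B[j]=4 take 4, j++
i=3 j=2: A[i]=11>B[j]=5 take 5, j++
i=3 j=3: A[i]=11<=B[j]=13 take 11, i++
i=4 j=3: A[i]=15>B[j]=13 take 13, j++
i=4 j=4: A[i]=15<=B[j]=19 take 15, i++
i=5 j=4: A[i]=16<=B[j]=19 take 16, i++
i=6 j=4: A[i]=18<=B[j]=19 take 18, i++
i=7 j=4: A[i]=27>B[j]=19 take 19, j++
i=7 j=5: B done, take A[i]=27, i++

i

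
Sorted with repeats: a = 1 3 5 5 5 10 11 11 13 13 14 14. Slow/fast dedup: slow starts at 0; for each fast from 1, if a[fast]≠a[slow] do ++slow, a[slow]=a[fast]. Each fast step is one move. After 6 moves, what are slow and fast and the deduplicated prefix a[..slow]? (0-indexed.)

(s=0,f=1) a[fast]=3≠a[slow]=1 write a[1]=3 → slow++,fast++
(s=1,f=2) a[fast]=5≠a[slow]=3 write a[2]=5 → slow++,fast++
(s=2,f=3) a[fast]=5=a[slow] dup → fast++
(s=2,f=4) a[fast]=5=a[slow] dup → fast++
(s=2,f=5) a[fast]=10≠a[slow]=5 write a[3]=10 → slow++,fast++
(s=3,f=6) a[fast]=11≠a[slow]=10 write a[4]=11 → slow++,fast++

slow=4, fast=7, prefix=[1, 3, 5, 10, 11]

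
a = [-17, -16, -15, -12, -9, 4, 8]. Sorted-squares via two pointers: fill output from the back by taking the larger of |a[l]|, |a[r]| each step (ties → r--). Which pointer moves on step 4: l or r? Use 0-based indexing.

[0,6] |-17|>|8| out[6]=289 → l++
[1,6] |-16|>|8| out[5]=256 → l++
[2,6] |-15|>|8| out[4]=225 → l++
[3,6] |-12|>|8| out[3]=144 → l++

l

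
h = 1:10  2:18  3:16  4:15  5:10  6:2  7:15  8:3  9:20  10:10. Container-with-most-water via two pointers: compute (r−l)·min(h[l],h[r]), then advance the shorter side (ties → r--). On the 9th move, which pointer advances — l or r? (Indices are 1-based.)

[1,10] min(10,10)*9=90 best=90 * → r--
[1,9] min(10,20)*8=80 best=90 → l++
[2,9] min(18,20)*7=126 best=126 * → l++
[3,9] min(16,20)*6=96 best=126 → l++
[4,9] min(15,20)*5=75 best=126 → l++
[5,9] min(10,20)*4=40 best=126 → l++
[6,9] min(2,20)*3=6 best=126 → l++
[7,9] min(15,20)*2=30 best=126 → l++
[8,9] min(3,20)*1=3 best=126 → l++

l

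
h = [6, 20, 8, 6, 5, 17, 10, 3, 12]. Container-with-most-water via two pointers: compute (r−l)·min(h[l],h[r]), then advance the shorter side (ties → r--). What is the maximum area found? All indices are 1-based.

max area = 84

[1,9] min(6,12)*8=48 best=48 * → l++
[2,9] min(20,12)*7=84 best=84 * → r--
[2,8] min(20,3)*6=18 best=84 → r--
[2,7] min(20,10)*5=50 best=84 → r--
[2,6] min(20,17)*4=68 best=84 → r--
[2,5] min(20,5)*3=15 best=84 → r--
[2,4] min(20,6)*2=12 best=84 → r--
[2,3] min(20,8)*1=8 best=84 → r--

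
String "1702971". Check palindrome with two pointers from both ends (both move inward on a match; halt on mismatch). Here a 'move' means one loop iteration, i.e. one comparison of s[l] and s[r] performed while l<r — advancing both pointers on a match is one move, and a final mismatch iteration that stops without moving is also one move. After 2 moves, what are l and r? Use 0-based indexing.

l=0 r=6: '1'=='1', l++,r--
l=1 r=5: '7'=='7', l++,r--

l=2, r=4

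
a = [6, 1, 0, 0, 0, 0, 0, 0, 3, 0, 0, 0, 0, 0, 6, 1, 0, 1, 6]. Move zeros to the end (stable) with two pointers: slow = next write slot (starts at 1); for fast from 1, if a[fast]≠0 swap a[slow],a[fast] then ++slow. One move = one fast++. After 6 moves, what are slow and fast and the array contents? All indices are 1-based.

slow=1 fast=1: a[fast]=6≠0 swap→a[1]=6, slow++,fast++
slow=2 fast=2: a[fast]=1≠0 swap→a[2]=1, slow++,fast++
slow=3 fast=3: a[fast]=0, fast++
slow=3 fast=4: a[fast]=0, fast++
slow=3 fast=5: a[fast]=0, fast++
slow=3 fast=6: a[fast]=0, fast++

slow=3, fast=7, a=[6, 1, 0, 0, 0, 0, 0, 0, 3, 0, 0, 0, 0, 0, 6, 1, 0, 1, 6]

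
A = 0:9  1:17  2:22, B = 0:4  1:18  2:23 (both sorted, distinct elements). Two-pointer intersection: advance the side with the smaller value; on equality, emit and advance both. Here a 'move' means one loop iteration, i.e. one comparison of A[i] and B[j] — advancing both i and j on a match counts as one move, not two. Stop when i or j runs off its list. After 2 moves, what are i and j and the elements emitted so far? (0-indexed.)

i=1, j=1, emitted=[]

i=0 j=0: 9>4, j++
i=0 j=1: 9<18, i++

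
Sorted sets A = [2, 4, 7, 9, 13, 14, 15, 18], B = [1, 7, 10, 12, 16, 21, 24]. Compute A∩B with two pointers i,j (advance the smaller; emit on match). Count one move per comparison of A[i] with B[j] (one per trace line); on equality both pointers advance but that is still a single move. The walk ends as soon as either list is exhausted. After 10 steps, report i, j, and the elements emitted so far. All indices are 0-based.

[i=0,j=0] 2>1 → j++
[i=0,j=1] 2<7 → i++
[i=1,j=1] 4<7 → i++
[i=2,j=1] 7==7 emit → i++,j++
[i=3,j=2] 9<10 → i++
[i=4,j=2] 13>10 → j++
[i=4,j=3] 13>12 → j++
[i=4,j=4] 13<16 → i++
[i=5,j=4] 14<16 → i++
[i=6,j=4] 15<16 → i++

i=7, j=4, emitted=[7]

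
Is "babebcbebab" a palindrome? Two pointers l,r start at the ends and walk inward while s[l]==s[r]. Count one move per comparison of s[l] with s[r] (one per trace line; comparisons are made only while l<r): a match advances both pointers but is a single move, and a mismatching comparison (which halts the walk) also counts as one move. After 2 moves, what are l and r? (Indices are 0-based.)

l=2, r=8

[0,10] 'b'=='b' → l++,r--
[1,9] 'a'=='a' → l++,r--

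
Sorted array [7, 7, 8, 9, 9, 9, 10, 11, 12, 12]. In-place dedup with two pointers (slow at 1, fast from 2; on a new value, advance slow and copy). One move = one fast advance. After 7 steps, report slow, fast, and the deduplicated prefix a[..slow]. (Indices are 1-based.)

slow=5, fast=9, prefix=[7, 8, 9, 10, 11]

(s=1,f=2) a[fast]=7=a[slow] dup → fast++
(s=1,f=3) a[fast]=8≠a[slow]=7 write a[2]=8 → slow++,fast++
(s=2,f=4) a[fast]=9≠a[slow]=8 write a[3]=9 → slow++,fast++
(s=3,f=5) a[fast]=9=a[slow] dup → fast++
(s=3,f=6) a[fast]=9=a[slow] dup → fast++
(s=3,f=7) a[fast]=10≠a[slow]=9 write a[4]=10 → slow++,fast++
(s=4,f=8) a[fast]=11≠a[slow]=10 write a[5]=11 → slow++,fast++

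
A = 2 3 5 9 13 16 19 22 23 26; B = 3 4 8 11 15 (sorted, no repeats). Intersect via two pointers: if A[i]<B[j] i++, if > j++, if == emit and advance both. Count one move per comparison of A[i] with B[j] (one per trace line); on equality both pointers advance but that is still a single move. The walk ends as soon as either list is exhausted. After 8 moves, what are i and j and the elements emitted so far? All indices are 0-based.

i=5, j=4, emitted=[3]

[i=0,j=0] 2<3 → i++
[i=1,j=0] 3==3 emit → i++,j++
[i=2,j=1] 5>4 → j++
[i=2,j=2] 5<8 → i++
[i=3,j=2] 9>8 → j++
[i=3,j=3] 9<11 → i++
[i=4,j=3] 13>11 → j++
[i=4,j=4] 13<15 → i++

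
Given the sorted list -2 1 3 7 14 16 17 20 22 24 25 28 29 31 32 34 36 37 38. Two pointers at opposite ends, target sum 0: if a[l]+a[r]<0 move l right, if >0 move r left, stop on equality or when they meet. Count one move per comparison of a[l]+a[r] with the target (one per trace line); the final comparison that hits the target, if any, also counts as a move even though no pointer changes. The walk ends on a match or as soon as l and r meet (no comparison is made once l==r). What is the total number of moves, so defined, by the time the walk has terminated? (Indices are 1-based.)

18 moves

l=1 r=19: -2+38=36 >0, r--
l=1 r=18: -2+37=35 >0, r--
l=1 r=17: -2+36=34 >0, r--
l=1 r=16: -2+34=32 >0, r--
l=1 r=15: -2+32=30 >0, r--
l=1 r=14: -2+31=29 >0, r--
l=1 r=13: -2+29=27 >0, r--
l=1 r=12: -2+28=26 >0, r--
l=1 r=11: -2+25=23 >0, r--
l=1 r=10: -2+24=22 >0, r--
l=1 r=9: -2+22=20 >0, r--
l=1 r=8: -2+20=18 >0, r--
l=1 r=7: -2+17=15 >0, r--
l=1 r=6: -2+16=14 >0, r--
l=1 r=5: -2+14=12 >0, r--
l=1 r=4: -2+7=5 >0, r--
l=1 r=3: -2+3=1 >0, r--
l=1 r=2: -2+1=-1 <0, l++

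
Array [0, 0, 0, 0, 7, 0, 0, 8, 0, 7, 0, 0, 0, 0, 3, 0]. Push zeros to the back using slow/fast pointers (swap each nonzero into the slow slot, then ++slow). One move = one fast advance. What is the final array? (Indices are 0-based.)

slow=0 fast=0: a[fast]=0, fast++
slow=0 fast=1: a[fast]=0, fast++
slow=0 fast=2: a[fast]=0, fast++
slow=0 fast=3: a[fast]=0, fast++
slow=0 fast=4: a[fast]=7≠0 swap→a[0]=7, slow++,fast++
slow=1 fast=5: a[fast]=0, fast++
slow=1 fast=6: a[fast]=0, fast++
slow=1 fast=7: a[fast]=8≠0 swap→a[1]=8, slow++,fast++
slow=2 fast=8: a[fast]=0, fast++
slow=2 fast=9: a[fast]=7≠0 swap→a[2]=7, slow++,fast++
slow=3 fast=10: a[fast]=0, fast++
slow=3 fast=11: a[fast]=0, fast++
slow=3 fast=12: a[fast]=0, fast++
slow=3 fast=13: a[fast]=0, fast++
slow=3 fast=14: a[fast]=3≠0 swap→a[3]=3, slow++,fast++
slow=4 fast=15: a[fast]=0, fast++

[7, 8, 7, 3, 0, 0, 0, 0, 0, 0, 0, 0, 0, 0, 0, 0]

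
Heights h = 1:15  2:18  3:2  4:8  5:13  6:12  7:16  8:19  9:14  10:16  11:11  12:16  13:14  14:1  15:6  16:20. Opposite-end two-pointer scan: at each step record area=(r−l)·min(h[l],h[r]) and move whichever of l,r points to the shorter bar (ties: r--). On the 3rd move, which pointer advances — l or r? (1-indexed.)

[1,16] min(15,20)*15=225 best=225 * → l++
[2,16] min(18,20)*14=252 best=252 * → l++
[3,16] min(2,20)*13=26 best=252 → l++

l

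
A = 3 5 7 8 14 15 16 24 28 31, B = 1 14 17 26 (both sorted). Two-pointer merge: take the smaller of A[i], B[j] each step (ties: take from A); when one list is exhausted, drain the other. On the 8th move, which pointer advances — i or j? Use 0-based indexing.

i

i=0 j=0: A[i]=3>B[j]=1 take 1, j++
i=0 j=1: A[i]=3<=B[j]=14 take 3, i++
i=1 j=1: A[i]=5<=B[j]=14 take 5, i++
i=2 j=1: A[i]=7<=B[j]=14 take 7, i++
i=3 j=1: A[i]=8<=B[j]=14 take 8, i++
i=4 j=1: A[i]=14<=B[j]=14 take 14, i++
i=5 j=1: A[i]=15>B[j]=14 take 14, j++
i=5 j=2: A[i]=15<=B[j]=17 take 15, i++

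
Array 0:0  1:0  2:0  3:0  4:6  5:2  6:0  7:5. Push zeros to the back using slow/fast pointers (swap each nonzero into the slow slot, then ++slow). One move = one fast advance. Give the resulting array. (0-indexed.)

[6, 2, 5, 0, 0, 0, 0, 0]

(s=0,f=0) a[fast]=0 → fast++
(s=0,f=1) a[fast]=0 → fast++
(s=0,f=2) a[fast]=0 → fast++
(s=0,f=3) a[fast]=0 → fast++
(s=0,f=4) a[fast]=6≠0 swap→a[0]=6 → slow++,fast++
(s=1,f=5) a[fast]=2≠0 swap→a[1]=2 → slow++,fast++
(s=2,f=6) a[fast]=0 → fast++
(s=2,f=7) a[fast]=5≠0 swap→a[2]=5 → slow++,fast++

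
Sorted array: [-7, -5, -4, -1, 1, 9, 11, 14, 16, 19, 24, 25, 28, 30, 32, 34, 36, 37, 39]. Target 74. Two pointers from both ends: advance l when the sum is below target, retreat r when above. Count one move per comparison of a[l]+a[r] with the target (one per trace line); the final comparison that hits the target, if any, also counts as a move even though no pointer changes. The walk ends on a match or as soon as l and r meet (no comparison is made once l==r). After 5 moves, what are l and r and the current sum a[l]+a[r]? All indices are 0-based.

l=5, r=18, sum=48

[0,18] -7+39=32 <74 → l++
[1,18] -5+39=34 <74 → l++
[2,18] -4+39=35 <74 → l++
[3,18] -1+39=38 <74 → l++
[4,18] 1+39=40 <74 → l++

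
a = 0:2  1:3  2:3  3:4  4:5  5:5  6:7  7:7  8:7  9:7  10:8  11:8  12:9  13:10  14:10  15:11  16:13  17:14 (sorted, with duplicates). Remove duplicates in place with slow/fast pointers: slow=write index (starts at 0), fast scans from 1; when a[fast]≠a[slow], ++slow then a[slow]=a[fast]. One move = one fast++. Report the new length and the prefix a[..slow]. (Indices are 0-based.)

slow=0 fast=1: a[fast]=3≠a[slow]=2 write a[1]=3, slow++,fast++
slow=1 fast=2: a[fast]=3=a[slow] dup, fast++
slow=1 fast=3: a[fast]=4≠a[slow]=3 write a[2]=4, slow++,fast++
slow=2 fast=4: a[fast]=5≠a[slow]=4 write a[3]=5, slow++,fast++
slow=3 fast=5: a[fast]=5=a[slow] dup, fast++
slow=3 fast=6: a[fast]=7≠a[slow]=5 write a[4]=7, slow++,fast++
slow=4 fast=7: a[fast]=7=a[slow] dup, fast++
slow=4 fast=8: a[fast]=7=a[slow] dup, fast++
slow=4 fast=9: a[fast]=7=a[slow] dup, fast++
slow=4 fast=10: a[fast]=8≠a[slow]=7 write a[5]=8, slow++,fast++
slow=5 fast=11: a[fast]=8=a[slow] dup, fast++
slow=5 fast=12: a[fast]=9≠a[slow]=8 write a[6]=9, slow++,fast++
slow=6 fast=13: a[fast]=10≠a[slow]=9 write a[7]=10, slow++,fast++
slow=7 fast=14: a[fast]=10=a[slow] dup, fast++
slow=7 fast=15: a[fast]=11≠a[slow]=10 write a[8]=11, slow++,fast++
slow=8 fast=16: a[fast]=13≠a[slow]=11 write a[9]=13, slow++,fast++
slow=9 fast=17: a[fast]=14≠a[slow]=13 write a[10]=14, slow++,fast++

length 11; prefix = [2, 3, 4, 5, 7, 8, 9, 10, 11, 13, 14]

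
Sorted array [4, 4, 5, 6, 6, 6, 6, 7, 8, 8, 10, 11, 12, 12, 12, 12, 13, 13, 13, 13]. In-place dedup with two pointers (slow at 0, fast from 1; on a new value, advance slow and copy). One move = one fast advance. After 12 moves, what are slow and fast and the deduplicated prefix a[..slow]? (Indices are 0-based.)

(s=0,f=1) a[fast]=4=a[slow] dup → fast++
(s=0,f=2) a[fast]=5≠a[slow]=4 write a[1]=5 → slow++,fast++
(s=1,f=3) a[fast]=6≠a[slow]=5 write a[2]=6 → slow++,fast++
(s=2,f=4) a[fast]=6=a[slow] dup → fast++
(s=2,f=5) a[fast]=6=a[slow] dup → fast++
(s=2,f=6) a[fast]=6=a[slow] dup → fast++
(s=2,f=7) a[fast]=7≠a[slow]=6 write a[3]=7 → slow++,fast++
(s=3,f=8) a[fast]=8≠a[slow]=7 write a[4]=8 → slow++,fast++
(s=4,f=9) a[fast]=8=a[slow] dup → fast++
(s=4,f=10) a[fast]=10≠a[slow]=8 write a[5]=10 → slow++,fast++
(s=5,f=11) a[fast]=11≠a[slow]=10 write a[6]=11 → slow++,fast++
(s=6,f=12) a[fast]=12≠a[slow]=11 write a[7]=12 → slow++,fast++

slow=7, fast=13, prefix=[4, 5, 6, 7, 8, 10, 11, 12]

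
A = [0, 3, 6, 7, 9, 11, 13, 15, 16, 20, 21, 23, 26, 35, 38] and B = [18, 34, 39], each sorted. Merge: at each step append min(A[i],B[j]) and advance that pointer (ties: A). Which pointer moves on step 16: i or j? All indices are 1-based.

i

[i=1,j=1] A[i]=0<=B[j]=18 take 0 → i++
[i=2,j=1] A[i]=3<=B[j]=18 take 3 → i++
[i=3,j=1] A[i]=6<=B[j]=18 take 6 → i++
[i=4,j=1] A[i]=7<=B[j]=18 take 7 → i++
[i=5,j=1] A[i]=9<=B[j]=18 take 9 → i++
[i=6,j=1] A[i]=11<=B[j]=18 take 11 → i++
[i=7,j=1] A[i]=13<=B[j]=18 take 13 → i++
[i=8,j=1] A[i]=15<=B[j]=18 take 15 → i++
[i=9,j=1] A[i]=16<=B[j]=18 take 16 → i++
[i=10,j=1] A[i]=20>B[j]=18 take 18 → j++
[i=10,j=2] A[i]=20<=B[j]=34 take 20 → i++
[i=11,j=2] A[i]=21<=B[j]=34 take 21 → i++
[i=12,j=2] A[i]=23<=B[j]=34 take 23 → i++
[i=13,j=2] A[i]=26<=B[j]=34 take 26 → i++
[i=14,j=2] A[i]=35>B[j]=34 take 34 → j++
[i=14,j=3] A[i]=35<=B[j]=39 take 35 → i++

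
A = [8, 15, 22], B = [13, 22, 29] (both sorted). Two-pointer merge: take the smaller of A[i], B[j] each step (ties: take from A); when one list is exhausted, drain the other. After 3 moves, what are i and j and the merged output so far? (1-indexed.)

[i=1,j=1] A[i]=8<=B[j]=13 take 8 → i++
[i=2,j=1] A[i]=15>B[j]=13 take 13 → j++
[i=2,j=2] A[i]=15<=B[j]=22 take 15 → i++

i=3, j=2, merged so far=[8, 13, 15]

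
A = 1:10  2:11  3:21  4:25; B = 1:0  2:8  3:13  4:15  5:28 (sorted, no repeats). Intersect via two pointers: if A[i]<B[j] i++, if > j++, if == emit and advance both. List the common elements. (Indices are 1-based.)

[i=1,j=1] 10>0 → j++
[i=1,j=2] 10>8 → j++
[i=1,j=3] 10<13 → i++
[i=2,j=3] 11<13 → i++
[i=3,j=3] 21>13 → j++
[i=3,j=4] 21>15 → j++
[i=3,j=5] 21<28 → i++
[i=4,j=5] 25<28 → i++

intersection = []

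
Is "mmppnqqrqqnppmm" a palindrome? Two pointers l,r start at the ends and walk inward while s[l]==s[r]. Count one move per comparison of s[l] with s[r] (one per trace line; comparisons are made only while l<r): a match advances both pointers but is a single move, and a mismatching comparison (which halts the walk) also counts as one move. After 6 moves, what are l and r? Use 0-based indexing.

l=6, r=8

[0,14] 'm'=='m' → l++,r--
[1,13] 'm'=='m' → l++,r--
[2,12] 'p'=='p' → l++,r--
[3,11] 'p'=='p' → l++,r--
[4,10] 'n'=='n' → l++,r--
[5,9] 'q'=='q' → l++,r--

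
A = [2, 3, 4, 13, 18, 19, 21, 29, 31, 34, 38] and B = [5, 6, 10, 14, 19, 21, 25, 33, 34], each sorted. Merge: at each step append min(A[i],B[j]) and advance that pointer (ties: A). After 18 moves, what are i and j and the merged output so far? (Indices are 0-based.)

i=10, j=8, merged so far=[2, 3, 4, 5, 6, 10, 13, 14, 18, 19, 19, 21, 21, 25, 29, 31, 33, 34]

i=0 j=0: A[i]=2<=B[j]=5 take 2, i++
i=1 j=0: A[i]=3<=B[j]=5 take 3, i++
i=2 j=0: A[i]=4<=B[j]=5 take 4, i++
i=3 j=0: A[i]=13>B[j]=5 take 5, j++
i=3 j=1: A[i]=13>B[j]=6 take 6, j++
i=3 j=2: A[i]=13>B[j]=10 take 10, j++
i=3 j=3: A[i]=13<=B[j]=14 take 13, i++
i=4 j=3: A[i]=18>B[j]=14 take 14, j++
i=4 j=4: A[i]=18<=B[j]=19 take 18, i++
i=5 j=4: A[i]=19<=B[j]=19 take 19, i++
i=6 j=4: A[i]=21>B[j]=19 take 19, j++
i=6 j=5: A[i]=21<=B[j]=21 take 21, i++
i=7 j=5: A[i]=29>B[j]=21 take 21, j++
i=7 j=6: A[i]=29>B[j]=25 take 25, j++
i=7 j=7: A[i]=29<=B[j]=33 take 29, i++
i=8 j=7: A[i]=31<=B[j]=33 take 31, i++
i=9 j=7: A[i]=34>B[j]=33 take 33, j++
i=9 j=8: A[i]=34<=B[j]=34 take 34, i++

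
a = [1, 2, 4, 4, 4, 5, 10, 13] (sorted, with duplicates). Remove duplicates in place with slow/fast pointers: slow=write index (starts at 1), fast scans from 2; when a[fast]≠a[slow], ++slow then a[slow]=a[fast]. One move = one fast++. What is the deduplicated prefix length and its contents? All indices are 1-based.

slow=1 fast=2: a[fast]=2≠a[slow]=1 write a[2]=2, slow++,fast++
slow=2 fast=3: a[fast]=4≠a[slow]=2 write a[3]=4, slow++,fast++
slow=3 fast=4: a[fast]=4=a[slow] dup, fast++
slow=3 fast=5: a[fast]=4=a[slow] dup, fast++
slow=3 fast=6: a[fast]=5≠a[slow]=4 write a[4]=5, slow++,fast++
slow=4 fast=7: a[fast]=10≠a[slow]=5 write a[5]=10, slow++,fast++
slow=5 fast=8: a[fast]=13≠a[slow]=10 write a[6]=13, slow++,fast++

length 6; prefix = [1, 2, 4, 5, 10, 13]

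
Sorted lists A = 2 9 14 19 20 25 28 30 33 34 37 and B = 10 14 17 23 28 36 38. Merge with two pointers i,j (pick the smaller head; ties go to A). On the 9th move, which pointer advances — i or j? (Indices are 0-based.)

j

i=0 j=0: A[i]=2<=B[j]=10 take 2, i++
i=1 j=0: A[i]=9<=B[j]=10 take 9, i++
i=2 j=0: A[i]=14>B[j]=10 take 10, j++
i=2 j=1: A[i]=14<=B[j]=14 take 14, i++
i=3 j=1: A[i]=19>B[j]=14 take 14, j++
i=3 j=2: A[i]=19>B[j]=17 take 17, j++
i=3 j=3: A[i]=19<=B[j]=23 take 19, i++
i=4 j=3: A[i]=20<=B[j]=23 take 20, i++
i=5 j=3: A[i]=25>B[j]=23 take 23, j++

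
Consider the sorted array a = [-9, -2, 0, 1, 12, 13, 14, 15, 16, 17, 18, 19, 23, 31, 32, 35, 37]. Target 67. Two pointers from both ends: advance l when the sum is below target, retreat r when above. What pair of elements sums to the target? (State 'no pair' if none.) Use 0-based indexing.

(32, 35)

[0,16] -9+37=28 <67 → l++
[1,16] -2+37=35 <67 → l++
[2,16] 0+37=37 <67 → l++
[3,16] 1+37=38 <67 → l++
[4,16] 12+37=49 <67 → l++
[5,16] 13+37=50 <67 → l++
[6,16] 14+37=51 <67 → l++
[7,16] 15+37=52 <67 → l++
[8,16] 16+37=53 <67 → l++
[9,16] 17+37=54 <67 → l++
[10,16] 18+37=55 <67 → l++
[11,16] 19+37=56 <67 → l++
[12,16] 23+37=60 <67 → l++
[13,16] 31+37=68 >67 → r--
[13,15] 31+35=66 <67 → l++
[14,15] 32+35=67 → found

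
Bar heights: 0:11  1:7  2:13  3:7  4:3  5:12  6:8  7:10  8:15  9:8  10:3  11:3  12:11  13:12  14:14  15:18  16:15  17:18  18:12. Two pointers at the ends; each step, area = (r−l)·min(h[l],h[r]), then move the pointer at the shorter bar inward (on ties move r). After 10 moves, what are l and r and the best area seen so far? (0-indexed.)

l=0 r=18: min(11,12)*18=198 best=198 *, l++
l=1 r=18: min(7,12)*17=119 best=198, l++
l=2 r=18: min(13,12)*16=192 best=198, r--
l=2 r=17: min(13,18)*15=195 best=198, l++
l=3 r=17: min(7,18)*14=98 best=198, l++
l=4 r=17: min(3,18)*13=39 best=198, l++
l=5 r=17: min(12,18)*12=144 best=198, l++
l=6 r=17: min(8,18)*11=88 best=198, l++
l=7 r=17: min(10,18)*10=100 best=198, l++
l=8 r=17: min(15,18)*9=135 best=198, l++

l=9, r=17, best area=198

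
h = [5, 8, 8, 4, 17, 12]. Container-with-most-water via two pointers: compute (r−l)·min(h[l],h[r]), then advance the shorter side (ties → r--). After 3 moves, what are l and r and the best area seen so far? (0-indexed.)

[0,5] min(5,12)*5=25 best=25 * → l++
[1,5] min(8,12)*4=32 best=32 * → l++
[2,5] min(8,12)*3=24 best=32 → l++

l=3, r=5, best area=32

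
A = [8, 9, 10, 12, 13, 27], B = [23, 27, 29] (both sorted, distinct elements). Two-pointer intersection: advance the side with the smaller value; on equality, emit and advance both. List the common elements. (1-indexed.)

intersection = [27]

[i=1,j=1] 8<23 → i++
[i=2,j=1] 9<23 → i++
[i=3,j=1] 10<23 → i++
[i=4,j=1] 12<23 → i++
[i=5,j=1] 13<23 → i++
[i=6,j=1] 27>23 → j++
[i=6,j=2] 27==27 emit → i++,j++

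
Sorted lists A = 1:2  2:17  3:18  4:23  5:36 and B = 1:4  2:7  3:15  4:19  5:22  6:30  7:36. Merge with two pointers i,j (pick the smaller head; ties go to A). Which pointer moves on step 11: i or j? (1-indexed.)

[i=1,j=1] A[i]=2<=B[j]=4 take 2 → i++
[i=2,j=1] A[i]=17>B[j]=4 take 4 → j++
[i=2,j=2] A[i]=17>B[j]=7 take 7 → j++
[i=2,j=3] A[i]=17>B[j]=15 take 15 → j++
[i=2,j=4] A[i]=17<=B[j]=19 take 17 → i++
[i=3,j=4] A[i]=18<=B[j]=19 take 18 → i++
[i=4,j=4] A[i]=23>B[j]=19 take 19 → j++
[i=4,j=5] A[i]=23>B[j]=22 take 22 → j++
[i=4,j=6] A[i]=23<=B[j]=30 take 23 → i++
[i=5,j=6] A[i]=36>B[j]=30 take 30 → j++
[i=5,j=7] A[i]=36<=B[j]=36 take 36 → i++

i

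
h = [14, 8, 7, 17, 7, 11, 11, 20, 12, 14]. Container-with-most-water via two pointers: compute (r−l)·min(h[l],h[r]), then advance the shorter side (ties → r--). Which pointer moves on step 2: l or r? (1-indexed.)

[1,10] min(14,14)*9=126 best=126 * → r--
[1,9] min(14,12)*8=96 best=126 → r--

r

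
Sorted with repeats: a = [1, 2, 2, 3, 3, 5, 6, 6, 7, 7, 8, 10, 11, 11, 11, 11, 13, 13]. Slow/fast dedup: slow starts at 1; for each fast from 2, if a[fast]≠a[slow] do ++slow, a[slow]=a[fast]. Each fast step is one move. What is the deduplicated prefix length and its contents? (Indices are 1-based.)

(s=1,f=2) a[fast]=2≠a[slow]=1 write a[2]=2 → slow++,fast++
(s=2,f=3) a[fast]=2=a[slow] dup → fast++
(s=2,f=4) a[fast]=3≠a[slow]=2 write a[3]=3 → slow++,fast++
(s=3,f=5) a[fast]=3=a[slow] dup → fast++
(s=3,f=6) a[fast]=5≠a[slow]=3 write a[4]=5 → slow++,fast++
(s=4,f=7) a[fast]=6≠a[slow]=5 write a[5]=6 → slow++,fast++
(s=5,f=8) a[fast]=6=a[slow] dup → fast++
(s=5,f=9) a[fast]=7≠a[slow]=6 write a[6]=7 → slow++,fast++
(s=6,f=10) a[fast]=7=a[slow] dup → fast++
(s=6,f=11) a[fast]=8≠a[slow]=7 write a[7]=8 → slow++,fast++
(s=7,f=12) a[fast]=10≠a[slow]=8 write a[8]=10 → slow++,fast++
(s=8,f=13) a[fast]=11≠a[slow]=10 write a[9]=11 → slow++,fast++
(s=9,f=14) a[fast]=11=a[slow] dup → fast++
(s=9,f=15) a[fast]=11=a[slow] dup → fast++
(s=9,f=16) a[fast]=11=a[slow] dup → fast++
(s=9,f=17) a[fast]=13≠a[slow]=11 write a[10]=13 → slow++,fast++
(s=10,f=18) a[fast]=13=a[slow] dup → fast++

length 10; prefix = [1, 2, 3, 5, 6, 7, 8, 10, 11, 13]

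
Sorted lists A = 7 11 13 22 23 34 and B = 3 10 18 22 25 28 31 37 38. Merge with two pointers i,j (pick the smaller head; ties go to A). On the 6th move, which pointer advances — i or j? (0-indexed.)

i=0 j=0: A[i]=7>B[j]=3 take 3, j++
i=0 j=1: A[i]=7<=B[j]=10 take 7, i++
i=1 j=1: A[i]=11>B[j]=10 take 10, j++
i=1 j=2: A[i]=11<=B[j]=18 take 11, i++
i=2 j=2: A[i]=13<=B[j]=18 take 13, i++
i=3 j=2: A[i]=22>B[j]=18 take 18, j++

j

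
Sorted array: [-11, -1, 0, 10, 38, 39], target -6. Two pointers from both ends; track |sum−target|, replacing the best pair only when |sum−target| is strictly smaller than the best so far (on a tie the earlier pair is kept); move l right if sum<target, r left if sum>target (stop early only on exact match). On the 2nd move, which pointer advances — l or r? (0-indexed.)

l=0 r=5: -11+39=28 d=34 *, r--
l=0 r=4: -11+38=27 d=33 *, r--

r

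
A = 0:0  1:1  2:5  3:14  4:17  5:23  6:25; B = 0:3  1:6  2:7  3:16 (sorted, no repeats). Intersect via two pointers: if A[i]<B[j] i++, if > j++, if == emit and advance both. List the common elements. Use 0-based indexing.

intersection = []

[i=0,j=0] 0<3 → i++
[i=1,j=0] 1<3 → i++
[i=2,j=0] 5>3 → j++
[i=2,j=1] 5<6 → i++
[i=3,j=1] 14>6 → j++
[i=3,j=2] 14>7 → j++
[i=3,j=3] 14<16 → i++
[i=4,j=3] 17>16 → j++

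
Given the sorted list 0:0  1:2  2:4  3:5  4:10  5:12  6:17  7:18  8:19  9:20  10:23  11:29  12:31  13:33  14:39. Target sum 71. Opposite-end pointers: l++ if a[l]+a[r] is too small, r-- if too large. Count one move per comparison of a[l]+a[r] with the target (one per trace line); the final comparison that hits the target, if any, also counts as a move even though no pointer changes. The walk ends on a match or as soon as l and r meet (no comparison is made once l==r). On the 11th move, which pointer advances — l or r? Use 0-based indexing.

l=0 r=14: 0+39=39 <71, l++
l=1 r=14: 2+39=41 <71, l++
l=2 r=14: 4+39=43 <71, l++
l=3 r=14: 5+39=44 <71, l++
l=4 r=14: 10+39=49 <71, l++
l=5 r=14: 12+39=51 <71, l++
l=6 r=14: 17+39=56 <71, l++
l=7 r=14: 18+39=57 <71, l++
l=8 r=14: 19+39=58 <71, l++
l=9 r=14: 20+39=59 <71, l++
l=10 r=14: 23+39=62 <71, l++

l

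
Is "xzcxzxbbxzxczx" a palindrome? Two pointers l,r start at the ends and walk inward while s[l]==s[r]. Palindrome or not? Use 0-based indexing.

palindrome

[0,13] 'x'=='x' → l++,r--
[1,12] 'z'=='z' → l++,r--
[2,11] 'c'=='c' → l++,r--
[3,10] 'x'=='x' → l++,r--
[4,9] 'z'=='z' → l++,r--
[5,8] 'x'=='x' → l++,r--
[6,7] 'b'=='b' → l++,r--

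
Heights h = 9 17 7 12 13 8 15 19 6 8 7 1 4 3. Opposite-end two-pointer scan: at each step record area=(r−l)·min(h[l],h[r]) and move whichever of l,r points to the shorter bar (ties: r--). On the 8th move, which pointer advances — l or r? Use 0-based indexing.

l

[0,13] min(9,3)*13=39 best=39 * → r--
[0,12] min(9,4)*12=48 best=48 * → r--
[0,11] min(9,1)*11=11 best=48 → r--
[0,10] min(9,7)*10=70 best=70 * → r--
[0,9] min(9,8)*9=72 best=72 * → r--
[0,8] min(9,6)*8=48 best=72 → r--
[0,7] min(9,19)*7=63 best=72 → l++
[1,7] min(17,19)*6=102 best=102 * → l++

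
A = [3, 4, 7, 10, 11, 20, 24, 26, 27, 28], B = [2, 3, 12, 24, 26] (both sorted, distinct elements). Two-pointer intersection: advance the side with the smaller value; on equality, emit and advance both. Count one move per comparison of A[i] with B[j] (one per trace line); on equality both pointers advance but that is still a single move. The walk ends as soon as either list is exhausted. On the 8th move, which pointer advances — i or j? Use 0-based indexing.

i

[i=0,j=0] 3>2 → j++
[i=0,j=1] 3==3 emit → i++,j++
[i=1,j=2] 4<12 → i++
[i=2,j=2] 7<12 → i++
[i=3,j=2] 10<12 → i++
[i=4,j=2] 11<12 → i++
[i=5,j=2] 20>12 → j++
[i=5,j=3] 20<24 → i++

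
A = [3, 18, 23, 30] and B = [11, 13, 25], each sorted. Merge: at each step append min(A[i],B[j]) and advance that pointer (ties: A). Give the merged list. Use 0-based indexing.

[i=0,j=0] A[i]=3<=B[j]=11 take 3 → i++
[i=1,j=0] A[i]=18>B[j]=11 take 11 → j++
[i=1,j=1] A[i]=18>B[j]=13 take 13 → j++
[i=1,j=2] A[i]=18<=B[j]=25 take 18 → i++
[i=2,j=2] A[i]=23<=B[j]=25 take 23 → i++
[i=3,j=2] A[i]=30>B[j]=25 take 25 → j++
[i=3,j=3] B done, take A[i]=30 → i++

[3, 11, 13, 18, 23, 25, 30]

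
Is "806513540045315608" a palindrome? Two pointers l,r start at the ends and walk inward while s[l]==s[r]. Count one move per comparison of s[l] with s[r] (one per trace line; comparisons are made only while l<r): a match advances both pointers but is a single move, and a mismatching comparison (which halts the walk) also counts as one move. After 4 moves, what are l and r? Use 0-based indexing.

l=4, r=13

l=0 r=17: '8'=='8', l++,r--
l=1 r=16: '0'=='0', l++,r--
l=2 r=15: '6'=='6', l++,r--
l=3 r=14: '5'=='5', l++,r--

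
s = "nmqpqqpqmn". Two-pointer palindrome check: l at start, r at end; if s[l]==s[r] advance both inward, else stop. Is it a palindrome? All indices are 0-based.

[0,9] 'n'=='n' → l++,r--
[1,8] 'm'=='m' → l++,r--
[2,7] 'q'=='q' → l++,r--
[3,6] 'p'=='p' → l++,r--
[4,5] 'q'=='q' → l++,r--

palindrome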